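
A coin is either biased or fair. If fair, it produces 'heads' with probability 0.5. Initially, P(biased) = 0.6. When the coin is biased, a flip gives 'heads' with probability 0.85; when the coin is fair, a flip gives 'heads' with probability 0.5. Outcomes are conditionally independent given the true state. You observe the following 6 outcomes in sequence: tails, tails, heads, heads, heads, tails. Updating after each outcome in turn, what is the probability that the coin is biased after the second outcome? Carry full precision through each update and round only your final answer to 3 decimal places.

0.119

Each posterior becomes the prior for the next update.
After 'tails': P(biased) = 0.15·0.6000 / (0.15·0.6000 + 0.5·0.4000) ≈ 0.3103
After 'tails': P(biased) = 0.15·0.3103 / (0.15·0.3103 + 0.5·0.6897) ≈ 0.1189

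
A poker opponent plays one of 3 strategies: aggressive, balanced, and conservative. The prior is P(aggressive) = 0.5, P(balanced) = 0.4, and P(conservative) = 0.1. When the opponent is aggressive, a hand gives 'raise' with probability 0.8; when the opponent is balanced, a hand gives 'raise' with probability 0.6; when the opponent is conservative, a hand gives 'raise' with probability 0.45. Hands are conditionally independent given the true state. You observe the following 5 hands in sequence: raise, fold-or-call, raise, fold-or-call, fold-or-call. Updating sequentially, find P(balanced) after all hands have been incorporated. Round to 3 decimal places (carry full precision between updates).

After 'raise': normaliser = 0.8·0.5000 + 0.6·0.4000 + 0.45·0.1000; P(aggressive) ≈ 0.5839, P(balanced) ≈ 0.3504, P(conservative) ≈ 0.0657
After 'fold-or-call': normaliser = 0.2·0.5839 + 0.4·0.3504 + 0.55·0.0657; P(aggressive) ≈ 0.3985, P(balanced) ≈ 0.4782, P(conservative) ≈ 0.1233
After 'raise': normaliser = 0.8·0.3985 + 0.6·0.4782 + 0.45·0.1233; P(aggressive) ≈ 0.4822, P(balanced) ≈ 0.4339, P(conservative) ≈ 0.0839
After 'fold-or-call': normaliser = 0.2·0.4822 + 0.4·0.4339 + 0.55·0.0839; P(aggressive) ≈ 0.3050, P(balanced) ≈ 0.5490, P(conservative) ≈ 0.1460
After 'fold-or-call': normaliser = 0.2·0.3050 + 0.4·0.5490 + 0.55·0.1460; P(aggressive) ≈ 0.1690, P(balanced) ≈ 0.6085, P(conservative) ≈ 0.2225

0.609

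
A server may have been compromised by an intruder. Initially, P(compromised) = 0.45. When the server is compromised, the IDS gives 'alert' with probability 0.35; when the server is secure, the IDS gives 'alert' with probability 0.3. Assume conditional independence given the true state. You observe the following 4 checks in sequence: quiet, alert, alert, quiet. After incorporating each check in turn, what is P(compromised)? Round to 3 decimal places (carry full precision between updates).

0.490

Apply Bayes' rule sequentially, carrying P(compromised) forward.
After 'quiet': P(compromised) = 0.65·0.4500 / (0.65·0.4500 + 0.7·0.5500) ≈ 0.4317
After 'alert': P(compromised) = 0.35·0.4317 / (0.35·0.4317 + 0.3·0.5683) ≈ 0.4699
After 'alert': P(compromised) = 0.35·0.4699 / (0.35·0.4699 + 0.3·0.5301) ≈ 0.5084
After 'quiet': P(compromised) = 0.65·0.5084 / (0.65·0.5084 + 0.7·0.4916) ≈ 0.4899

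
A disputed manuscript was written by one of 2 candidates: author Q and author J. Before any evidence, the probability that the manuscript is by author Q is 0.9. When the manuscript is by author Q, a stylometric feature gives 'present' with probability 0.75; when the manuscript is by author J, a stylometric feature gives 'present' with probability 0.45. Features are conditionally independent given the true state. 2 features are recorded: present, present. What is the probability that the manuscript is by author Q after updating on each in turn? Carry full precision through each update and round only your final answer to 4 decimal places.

After 'present': P(author Q) = 0.75·0.9000 / (0.75·0.9000 + 0.45·0.1000) ≈ 0.9375
After 'present': P(author Q) = 0.75·0.9375 / (0.75·0.9375 + 0.45·0.0625) ≈ 0.9615

0.9615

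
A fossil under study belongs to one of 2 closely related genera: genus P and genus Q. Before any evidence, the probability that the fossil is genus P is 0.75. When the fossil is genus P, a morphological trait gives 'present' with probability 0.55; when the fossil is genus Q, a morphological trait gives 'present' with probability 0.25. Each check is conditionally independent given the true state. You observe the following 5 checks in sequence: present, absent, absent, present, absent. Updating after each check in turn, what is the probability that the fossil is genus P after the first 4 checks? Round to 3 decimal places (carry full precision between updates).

0.839

After 'present': P(genus P) = 0.55·0.7500 / (0.55·0.7500 + 0.25·0.2500) ≈ 0.8684
After 'absent': P(genus P) = 0.45·0.8684 / (0.45·0.8684 + 0.75·0.1316) ≈ 0.7984
After 'absent': P(genus P) = 0.45·0.7984 / (0.45·0.7984 + 0.75·0.2016) ≈ 0.7038
After 'present': P(genus P) = 0.55·0.7038 / (0.55·0.7038 + 0.25·0.2962) ≈ 0.8394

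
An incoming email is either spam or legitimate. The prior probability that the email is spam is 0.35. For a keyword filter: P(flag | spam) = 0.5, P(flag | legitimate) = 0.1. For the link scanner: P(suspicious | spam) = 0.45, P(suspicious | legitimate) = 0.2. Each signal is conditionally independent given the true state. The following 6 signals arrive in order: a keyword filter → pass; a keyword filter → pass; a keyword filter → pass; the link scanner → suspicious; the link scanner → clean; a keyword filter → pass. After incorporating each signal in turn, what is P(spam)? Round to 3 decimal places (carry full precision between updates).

0.074

Apply Bayes' rule sequentially, carrying P(spam) forward.
After a keyword filter='pass': P(spam) = 0.5·0.3500 / (0.5·0.3500 + 0.9·0.6500) ≈ 0.2303
After a keyword filter='pass': P(spam) = 0.5·0.2303 / (0.5·0.2303 + 0.9·0.7697) ≈ 0.1425
After a keyword filter='pass': P(spam) = 0.5·0.1425 / (0.5·0.1425 + 0.9·0.8575) ≈ 0.0845
After the link scanner='suspicious': P(spam) = 0.45·0.0845 / (0.45·0.0845 + 0.2·0.9155) ≈ 0.1720
After the link scanner='clean': P(spam) = 0.55·0.1720 / (0.55·0.1720 + 0.8·0.8280) ≈ 0.1250
After a keyword filter='pass': P(spam) = 0.5·0.1250 / (0.5·0.1250 + 0.9·0.8750) ≈ 0.0735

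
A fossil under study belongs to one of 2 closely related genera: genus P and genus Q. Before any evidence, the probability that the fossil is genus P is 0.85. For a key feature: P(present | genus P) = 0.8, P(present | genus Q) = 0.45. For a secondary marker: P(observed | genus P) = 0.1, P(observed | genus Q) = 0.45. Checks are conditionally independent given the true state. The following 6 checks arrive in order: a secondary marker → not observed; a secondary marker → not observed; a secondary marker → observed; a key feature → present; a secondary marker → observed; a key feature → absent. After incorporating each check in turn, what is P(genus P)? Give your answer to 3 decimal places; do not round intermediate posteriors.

Each posterior becomes the prior for the next update.
After a secondary marker='not observed': P(genus P) = 0.9·0.8500 / (0.9·0.8500 + 0.55·0.1500) ≈ 0.9027
After a secondary marker='not observed': P(genus P) = 0.9·0.9027 / (0.9·0.9027 + 0.55·0.0973) ≈ 0.9382
After a secondary marker='observed': P(genus P) = 0.1·0.9382 / (0.1·0.9382 + 0.45·0.0618) ≈ 0.7713
After a key feature='present': P(genus P) = 0.8·0.7713 / (0.8·0.7713 + 0.45·0.2287) ≈ 0.8570
After a secondary marker='observed': P(genus P) = 0.1·0.8570 / (0.1·0.8570 + 0.45·0.1430) ≈ 0.5712
After a key feature='absent': P(genus P) = 0.2·0.5712 / (0.2·0.5712 + 0.55·0.4288) ≈ 0.3263

0.326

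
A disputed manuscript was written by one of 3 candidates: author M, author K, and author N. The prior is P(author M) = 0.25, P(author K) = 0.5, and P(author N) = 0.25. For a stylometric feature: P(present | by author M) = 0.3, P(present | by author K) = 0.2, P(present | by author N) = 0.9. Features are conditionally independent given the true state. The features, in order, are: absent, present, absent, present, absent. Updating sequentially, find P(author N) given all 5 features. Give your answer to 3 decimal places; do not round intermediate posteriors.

Apply Bayes' rule sequentially, carrying P(author N) forward.
After 'absent': normaliser = 0.7·0.2500 + 0.8·0.5000 + 0.1·0.2500; P(author M) ≈ 0.2917, P(author K) ≈ 0.6667, P(author N) ≈ 0.0417
After 'present': normaliser = 0.3·0.2917 + 0.2·0.6667 + 0.9·0.0417; P(author M) ≈ 0.3387, P(author K) ≈ 0.5161, P(author N) ≈ 0.1452
After 'absent': normaliser = 0.7·0.3387 + 0.8·0.5161 + 0.1·0.1452; P(author M) ≈ 0.3568, P(author K) ≈ 0.6214, P(author N) ≈ 0.0218
After 'present': normaliser = 0.3·0.3568 + 0.2·0.6214 + 0.9·0.0218; P(author M) ≈ 0.4265, P(author K) ≈ 0.4952, P(author N) ≈ 0.0783
After 'absent': normaliser = 0.7·0.4265 + 0.8·0.4952 + 0.1·0.0783; P(author M) ≈ 0.4250, P(author K) ≈ 0.5639, P(author N) ≈ 0.0112

0.011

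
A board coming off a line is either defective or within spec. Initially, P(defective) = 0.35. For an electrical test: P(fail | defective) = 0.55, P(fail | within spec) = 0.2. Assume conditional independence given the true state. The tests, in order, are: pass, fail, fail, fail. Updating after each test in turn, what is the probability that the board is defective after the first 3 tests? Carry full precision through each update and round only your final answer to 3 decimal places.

0.696

After 'pass': P(defective) = 0.45·0.3500 / (0.45·0.3500 + 0.8·0.6500) ≈ 0.2325
After 'fail': P(defective) = 0.55·0.2325 / (0.55·0.2325 + 0.2·0.7675) ≈ 0.4544
After 'fail': P(defective) = 0.55·0.4544 / (0.55·0.4544 + 0.2·0.5456) ≈ 0.6961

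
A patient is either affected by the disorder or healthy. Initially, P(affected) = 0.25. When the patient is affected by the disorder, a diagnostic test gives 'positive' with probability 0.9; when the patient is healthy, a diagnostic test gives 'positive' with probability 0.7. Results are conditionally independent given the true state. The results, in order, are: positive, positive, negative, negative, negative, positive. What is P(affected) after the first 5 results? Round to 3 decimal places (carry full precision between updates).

0.020

After 'positive': P(affected) = 0.9·0.2500 / (0.9·0.2500 + 0.7·0.7500) ≈ 0.3000
After 'positive': P(affected) = 0.9·0.3000 / (0.9·0.3000 + 0.7·0.7000) ≈ 0.3553
After 'negative': P(affected) = 0.1·0.3553 / (0.1·0.3553 + 0.3·0.6447) ≈ 0.1552
After 'negative': P(affected) = 0.1·0.1552 / (0.1·0.1552 + 0.3·0.8448) ≈ 0.0577
After 'negative': P(affected) = 0.1·0.0577 / (0.1·0.0577 + 0.3·0.9423) ≈ 0.0200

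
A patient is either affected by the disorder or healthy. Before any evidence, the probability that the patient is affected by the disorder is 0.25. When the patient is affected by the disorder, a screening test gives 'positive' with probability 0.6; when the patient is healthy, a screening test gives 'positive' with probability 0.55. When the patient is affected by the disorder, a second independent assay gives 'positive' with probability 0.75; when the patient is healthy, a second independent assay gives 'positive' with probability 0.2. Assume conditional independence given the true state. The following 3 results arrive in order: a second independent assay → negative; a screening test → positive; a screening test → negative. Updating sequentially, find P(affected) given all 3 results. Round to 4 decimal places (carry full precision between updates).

0.0917

After a second independent assay='negative': P(affected) = 0.25·0.2500 / (0.25·0.2500 + 0.8·0.7500) ≈ 0.0943
After a screening test='positive': P(affected) = 0.6·0.0943 / (0.6·0.0943 + 0.55·0.9057) ≈ 0.1020
After a screening test='negative': P(affected) = 0.4·0.1020 / (0.4·0.1020 + 0.45·0.8980) ≈ 0.0917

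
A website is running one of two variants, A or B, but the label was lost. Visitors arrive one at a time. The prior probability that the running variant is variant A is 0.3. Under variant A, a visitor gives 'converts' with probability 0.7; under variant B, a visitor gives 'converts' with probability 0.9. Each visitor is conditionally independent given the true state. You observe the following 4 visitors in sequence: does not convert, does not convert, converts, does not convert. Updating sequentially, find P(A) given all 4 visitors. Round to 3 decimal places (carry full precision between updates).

0.900

Each posterior becomes the prior for the next update.
After 'does not convert': P(A) = 0.3·0.3000 / (0.3·0.3000 + 0.1·0.7000) ≈ 0.5625
After 'does not convert': P(A) = 0.3·0.5625 / (0.3·0.5625 + 0.1·0.4375) ≈ 0.7941
After 'converts': P(A) = 0.7·0.7941 / (0.7·0.7941 + 0.9·0.2059) ≈ 0.7500
After 'does not convert': P(A) = 0.3·0.7500 / (0.3·0.7500 + 0.1·0.2500) ≈ 0.9000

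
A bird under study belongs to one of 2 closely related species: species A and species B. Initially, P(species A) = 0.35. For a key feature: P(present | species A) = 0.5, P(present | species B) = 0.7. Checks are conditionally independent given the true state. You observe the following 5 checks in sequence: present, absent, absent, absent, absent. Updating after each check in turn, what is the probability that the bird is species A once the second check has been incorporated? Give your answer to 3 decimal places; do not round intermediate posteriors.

After 'present': P(species A) = 0.5·0.3500 / (0.5·0.3500 + 0.7·0.6500) ≈ 0.2778
After 'absent': P(species A) = 0.5·0.2778 / (0.5·0.2778 + 0.3·0.7222) ≈ 0.3906

0.391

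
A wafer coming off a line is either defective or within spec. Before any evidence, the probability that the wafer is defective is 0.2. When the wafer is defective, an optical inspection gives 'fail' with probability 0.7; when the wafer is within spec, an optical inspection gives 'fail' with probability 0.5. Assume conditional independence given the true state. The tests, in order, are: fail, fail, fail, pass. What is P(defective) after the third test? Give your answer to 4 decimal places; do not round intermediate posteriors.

After 'fail': P(defective) = 0.7·0.2000 / (0.7·0.2000 + 0.5·0.8000) ≈ 0.2593
After 'fail': P(defective) = 0.7·0.2593 / (0.7·0.2593 + 0.5·0.7407) ≈ 0.3289
After 'fail': P(defective) = 0.7·0.3289 / (0.7·0.3289 + 0.5·0.6711) ≈ 0.4069

0.4069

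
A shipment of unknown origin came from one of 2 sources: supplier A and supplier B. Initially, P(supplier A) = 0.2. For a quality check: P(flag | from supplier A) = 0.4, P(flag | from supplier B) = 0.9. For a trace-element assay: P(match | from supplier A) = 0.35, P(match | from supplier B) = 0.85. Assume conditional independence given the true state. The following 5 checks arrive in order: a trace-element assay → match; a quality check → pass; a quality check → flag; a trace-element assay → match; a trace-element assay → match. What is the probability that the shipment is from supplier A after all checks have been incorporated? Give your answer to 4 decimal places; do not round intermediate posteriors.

Each posterior becomes the prior for the next update.
After a trace-element assay='match': P(supplier A) = 0.35·0.2000 / (0.35·0.2000 + 0.85·0.8000) ≈ 0.0933
After a quality check='pass': P(supplier A) = 0.6·0.0933 / (0.6·0.0933 + 0.1·0.9067) ≈ 0.3818
After a quality check='flag': P(supplier A) = 0.4·0.3818 / (0.4·0.3818 + 0.9·0.6182) ≈ 0.2154
After a trace-element assay='match': P(supplier A) = 0.35·0.2154 / (0.35·0.2154 + 0.85·0.7846) ≈ 0.1016
After a trace-element assay='match': P(supplier A) = 0.35·0.1016 / (0.35·0.1016 + 0.85·0.8984) ≈ 0.0445

0.0445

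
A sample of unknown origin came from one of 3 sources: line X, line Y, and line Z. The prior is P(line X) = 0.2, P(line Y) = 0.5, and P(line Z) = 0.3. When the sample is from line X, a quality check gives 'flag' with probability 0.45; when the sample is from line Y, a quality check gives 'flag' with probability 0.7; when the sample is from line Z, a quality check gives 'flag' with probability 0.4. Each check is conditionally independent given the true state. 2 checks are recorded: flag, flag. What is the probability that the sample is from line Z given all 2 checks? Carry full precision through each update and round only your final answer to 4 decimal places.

After 'flag': normaliser = 0.45·0.2000 + 0.7·0.5000 + 0.4·0.3000; P(line X) ≈ 0.1607, P(line Y) ≈ 0.6250, P(line Z) ≈ 0.2143
After 'flag': normaliser = 0.45·0.1607 + 0.7·0.6250 + 0.4·0.2143; P(line X) ≈ 0.1214, P(line Y) ≈ 0.7346, P(line Z) ≈ 0.1439

0.1439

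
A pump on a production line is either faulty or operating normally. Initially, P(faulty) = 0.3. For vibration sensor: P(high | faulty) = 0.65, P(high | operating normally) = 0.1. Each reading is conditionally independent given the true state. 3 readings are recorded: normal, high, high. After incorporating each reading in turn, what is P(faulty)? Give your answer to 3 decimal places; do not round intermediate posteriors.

0.876

After 'normal': P(faulty) = 0.35·0.3000 / (0.35·0.3000 + 0.9·0.7000) ≈ 0.1429
After 'high': P(faulty) = 0.65·0.1429 / (0.65·0.1429 + 0.1·0.8571) ≈ 0.5200
After 'high': P(faulty) = 0.65·0.5200 / (0.65·0.5200 + 0.1·0.4800) ≈ 0.8756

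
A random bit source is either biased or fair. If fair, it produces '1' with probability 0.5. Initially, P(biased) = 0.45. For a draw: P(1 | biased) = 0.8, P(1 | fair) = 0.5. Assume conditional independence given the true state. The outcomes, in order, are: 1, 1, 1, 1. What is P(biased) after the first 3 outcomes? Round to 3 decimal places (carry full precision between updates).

0.770

After '1': P(biased) = 0.8·0.4500 / (0.8·0.4500 + 0.5·0.5500) ≈ 0.5669
After '1': P(biased) = 0.8·0.5669 / (0.8·0.5669 + 0.5·0.4331) ≈ 0.6769
After '1': P(biased) = 0.8·0.6769 / (0.8·0.6769 + 0.5·0.3231) ≈ 0.7702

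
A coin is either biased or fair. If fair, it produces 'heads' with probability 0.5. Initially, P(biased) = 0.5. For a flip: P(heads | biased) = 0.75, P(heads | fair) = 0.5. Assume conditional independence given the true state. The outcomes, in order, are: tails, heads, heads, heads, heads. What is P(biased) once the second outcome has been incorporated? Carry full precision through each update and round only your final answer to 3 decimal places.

0.429

After 'tails': P(biased) = 0.25·0.5000 / (0.25·0.5000 + 0.5·0.5000) ≈ 0.3333
After 'heads': P(biased) = 0.75·0.3333 / (0.75·0.3333 + 0.5·0.6667) ≈ 0.4286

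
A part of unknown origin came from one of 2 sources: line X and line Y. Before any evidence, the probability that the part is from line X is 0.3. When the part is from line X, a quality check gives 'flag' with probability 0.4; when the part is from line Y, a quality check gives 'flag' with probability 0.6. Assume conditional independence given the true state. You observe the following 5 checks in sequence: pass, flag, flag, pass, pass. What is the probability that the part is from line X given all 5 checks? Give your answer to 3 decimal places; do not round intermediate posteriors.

After 'pass': P(line X) = 0.6·0.3000 / (0.6·0.3000 + 0.4·0.7000) ≈ 0.3913
After 'flag': P(line X) = 0.4·0.3913 / (0.4·0.3913 + 0.6·0.6087) ≈ 0.3000
After 'flag': P(line X) = 0.4·0.3000 / (0.4·0.3000 + 0.6·0.7000) ≈ 0.2222
After 'pass': P(line X) = 0.6·0.2222 / (0.6·0.2222 + 0.4·0.7778) ≈ 0.3000
After 'pass': P(line X) = 0.6·0.3000 / (0.6·0.3000 + 0.4·0.7000) ≈ 0.3913

0.391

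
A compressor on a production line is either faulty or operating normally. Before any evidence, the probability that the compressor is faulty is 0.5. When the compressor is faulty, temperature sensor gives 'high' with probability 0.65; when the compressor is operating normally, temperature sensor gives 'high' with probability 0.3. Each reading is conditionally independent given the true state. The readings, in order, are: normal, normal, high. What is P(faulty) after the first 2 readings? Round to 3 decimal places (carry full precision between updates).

After 'normal': P(faulty) = 0.35·0.5000 / (0.35·0.5000 + 0.7·0.5000) ≈ 0.3333
After 'normal': P(faulty) = 0.35·0.3333 / (0.35·0.3333 + 0.7·0.6667) ≈ 0.2000

0.200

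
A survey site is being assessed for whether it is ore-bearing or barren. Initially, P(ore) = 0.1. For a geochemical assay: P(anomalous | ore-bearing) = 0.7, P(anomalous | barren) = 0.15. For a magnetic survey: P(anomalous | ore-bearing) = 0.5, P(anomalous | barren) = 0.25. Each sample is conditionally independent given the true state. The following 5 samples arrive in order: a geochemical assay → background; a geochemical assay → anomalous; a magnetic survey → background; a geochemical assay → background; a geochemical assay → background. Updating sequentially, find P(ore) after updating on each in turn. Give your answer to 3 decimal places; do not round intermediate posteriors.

After a geochemical assay='background': P(ore) = 0.3·0.1000 / (0.3·0.1000 + 0.85·0.9000) ≈ 0.0377
After a geochemical assay='anomalous': P(ore) = 0.7·0.0377 / (0.7·0.0377 + 0.15·0.9623) ≈ 0.1547
After a magnetic survey='background': P(ore) = 0.5·0.1547 / (0.5·0.1547 + 0.75·0.8453) ≈ 0.1087
After a geochemical assay='background': P(ore) = 0.3·0.1087 / (0.3·0.1087 + 0.85·0.8913) ≈ 0.0413
After a geochemical assay='background': P(ore) = 0.3·0.0413 / (0.3·0.0413 + 0.85·0.9587) ≈ 0.0150

0.015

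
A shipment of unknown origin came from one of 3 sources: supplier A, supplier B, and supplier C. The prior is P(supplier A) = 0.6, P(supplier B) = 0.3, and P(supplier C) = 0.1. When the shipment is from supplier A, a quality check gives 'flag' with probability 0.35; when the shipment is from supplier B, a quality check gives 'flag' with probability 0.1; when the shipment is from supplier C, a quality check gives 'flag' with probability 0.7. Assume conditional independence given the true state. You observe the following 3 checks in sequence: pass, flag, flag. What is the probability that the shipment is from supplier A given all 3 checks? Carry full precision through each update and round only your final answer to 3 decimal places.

Apply Bayes' rule sequentially, carrying P(supplier A) forward.
After 'pass': normaliser = 0.65·0.6000 + 0.9·0.3000 + 0.3·0.1000; P(supplier A) ≈ 0.5652, P(supplier B) ≈ 0.3913, P(supplier C) ≈ 0.0435
After 'flag': normaliser = 0.35·0.5652 + 0.1·0.3913 + 0.7·0.0435; P(supplier A) ≈ 0.7398, P(supplier B) ≈ 0.1463, P(supplier C) ≈ 0.1138
After 'flag': normaliser = 0.35·0.7398 + 0.1·0.1463 + 0.7·0.1138; P(supplier A) ≈ 0.7330, P(supplier B) ≈ 0.0414, P(supplier C) ≈ 0.2255

0.733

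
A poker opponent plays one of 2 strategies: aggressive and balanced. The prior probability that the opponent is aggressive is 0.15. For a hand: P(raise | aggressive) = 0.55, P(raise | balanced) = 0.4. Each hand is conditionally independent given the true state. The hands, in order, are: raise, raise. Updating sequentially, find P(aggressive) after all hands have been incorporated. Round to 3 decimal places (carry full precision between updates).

Apply Bayes' rule sequentially, carrying P(aggressive) forward.
After 'raise': P(aggressive) = 0.55·0.1500 / (0.55·0.1500 + 0.4·0.8500) ≈ 0.1953
After 'raise': P(aggressive) = 0.55·0.1953 / (0.55·0.1953 + 0.4·0.8047) ≈ 0.2502

0.250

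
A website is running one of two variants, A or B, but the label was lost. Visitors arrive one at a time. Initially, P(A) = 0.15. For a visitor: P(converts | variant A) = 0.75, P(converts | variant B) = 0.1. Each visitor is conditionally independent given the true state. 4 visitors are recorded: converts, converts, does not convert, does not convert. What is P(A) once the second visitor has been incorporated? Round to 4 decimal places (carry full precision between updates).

After 'converts': P(A) = 0.75·0.1500 / (0.75·0.1500 + 0.1·0.8500) ≈ 0.5696
After 'converts': P(A) = 0.75·0.5696 / (0.75·0.5696 + 0.1·0.4304) ≈ 0.9085

0.9085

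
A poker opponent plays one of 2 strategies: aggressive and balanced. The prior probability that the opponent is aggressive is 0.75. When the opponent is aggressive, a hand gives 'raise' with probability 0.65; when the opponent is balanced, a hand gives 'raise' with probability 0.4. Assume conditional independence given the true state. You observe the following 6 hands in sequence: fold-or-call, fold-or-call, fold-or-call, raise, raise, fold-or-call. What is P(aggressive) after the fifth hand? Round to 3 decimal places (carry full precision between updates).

0.611

After 'fold-or-call': P(aggressive) = 0.35·0.7500 / (0.35·0.7500 + 0.6·0.2500) ≈ 0.6364
After 'fold-or-call': P(aggressive) = 0.35·0.6364 / (0.35·0.6364 + 0.6·0.3636) ≈ 0.5052
After 'fold-or-call': P(aggressive) = 0.35·0.5052 / (0.35·0.5052 + 0.6·0.4948) ≈ 0.3732
After 'raise': P(aggressive) = 0.65·0.3732 / (0.65·0.3732 + 0.4·0.6268) ≈ 0.4918
After 'raise': P(aggressive) = 0.65·0.4918 / (0.65·0.4918 + 0.4·0.5082) ≈ 0.6113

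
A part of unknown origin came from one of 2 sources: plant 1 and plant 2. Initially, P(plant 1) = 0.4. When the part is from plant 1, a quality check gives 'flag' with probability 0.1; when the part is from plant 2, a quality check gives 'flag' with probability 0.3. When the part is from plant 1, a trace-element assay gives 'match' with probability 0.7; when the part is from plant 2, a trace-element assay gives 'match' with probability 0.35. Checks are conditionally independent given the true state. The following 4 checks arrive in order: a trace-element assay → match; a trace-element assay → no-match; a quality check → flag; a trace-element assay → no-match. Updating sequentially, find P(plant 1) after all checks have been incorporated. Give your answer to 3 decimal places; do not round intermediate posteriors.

After a trace-element assay='match': P(plant 1) = 0.7·0.4000 / (0.7·0.4000 + 0.35·0.6000) ≈ 0.5714
After a trace-element assay='no-match': P(plant 1) = 0.3·0.5714 / (0.3·0.5714 + 0.65·0.4286) ≈ 0.3810
After a quality check='flag': P(plant 1) = 0.1·0.3810 / (0.1·0.3810 + 0.3·0.6190) ≈ 0.1702
After a trace-element assay='no-match': P(plant 1) = 0.3·0.1702 / (0.3·0.1702 + 0.65·0.8298) ≈ 0.0865

0.086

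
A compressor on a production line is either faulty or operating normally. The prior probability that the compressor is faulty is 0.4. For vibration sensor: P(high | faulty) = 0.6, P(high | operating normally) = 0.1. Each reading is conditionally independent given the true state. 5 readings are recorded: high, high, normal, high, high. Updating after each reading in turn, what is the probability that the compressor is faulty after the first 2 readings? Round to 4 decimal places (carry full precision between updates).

0.9600

After 'high': P(faulty) = 0.6·0.4000 / (0.6·0.4000 + 0.1·0.6000) ≈ 0.8000
After 'high': P(faulty) = 0.6·0.8000 / (0.6·0.8000 + 0.1·0.2000) ≈ 0.9600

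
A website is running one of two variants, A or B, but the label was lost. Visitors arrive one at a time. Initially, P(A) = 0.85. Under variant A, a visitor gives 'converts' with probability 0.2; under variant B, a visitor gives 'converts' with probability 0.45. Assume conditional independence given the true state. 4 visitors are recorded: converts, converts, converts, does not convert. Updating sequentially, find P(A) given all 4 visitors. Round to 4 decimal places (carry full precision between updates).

0.4198

Apply Bayes' rule sequentially, carrying P(A) forward.
After 'converts': P(A) = 0.2·0.8500 / (0.2·0.8500 + 0.45·0.1500) ≈ 0.7158
After 'converts': P(A) = 0.2·0.7158 / (0.2·0.7158 + 0.45·0.2842) ≈ 0.5282
After 'converts': P(A) = 0.2·0.5282 / (0.2·0.5282 + 0.45·0.4718) ≈ 0.3322
After 'does not convert': P(A) = 0.8·0.3322 / (0.8·0.3322 + 0.55·0.6678) ≈ 0.4198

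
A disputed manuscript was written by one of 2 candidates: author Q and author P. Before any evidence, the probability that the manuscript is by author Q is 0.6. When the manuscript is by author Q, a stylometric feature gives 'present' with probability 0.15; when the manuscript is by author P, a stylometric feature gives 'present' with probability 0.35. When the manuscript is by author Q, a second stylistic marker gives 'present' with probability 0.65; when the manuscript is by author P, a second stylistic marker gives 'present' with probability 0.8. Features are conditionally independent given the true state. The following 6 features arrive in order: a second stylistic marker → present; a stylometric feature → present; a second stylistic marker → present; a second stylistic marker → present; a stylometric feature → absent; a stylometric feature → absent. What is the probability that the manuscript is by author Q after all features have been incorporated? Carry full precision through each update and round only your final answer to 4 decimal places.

After a second stylistic marker='present': P(author Q) = 0.65·0.6000 / (0.65·0.6000 + 0.8·0.4000) ≈ 0.5493
After a stylometric feature='present': P(author Q) = 0.15·0.5493 / (0.15·0.5493 + 0.35·0.4507) ≈ 0.3431
After a second stylistic marker='present': P(author Q) = 0.65·0.3431 / (0.65·0.3431 + 0.8·0.6569) ≈ 0.2979
After a second stylistic marker='present': P(author Q) = 0.65·0.2979 / (0.65·0.2979 + 0.8·0.7021) ≈ 0.2564
After a stylometric feature='absent': P(author Q) = 0.85·0.2564 / (0.85·0.2564 + 0.65·0.7436) ≈ 0.3108
After a stylometric feature='absent': P(author Q) = 0.85·0.3108 / (0.85·0.3108 + 0.65·0.6892) ≈ 0.3709

0.3709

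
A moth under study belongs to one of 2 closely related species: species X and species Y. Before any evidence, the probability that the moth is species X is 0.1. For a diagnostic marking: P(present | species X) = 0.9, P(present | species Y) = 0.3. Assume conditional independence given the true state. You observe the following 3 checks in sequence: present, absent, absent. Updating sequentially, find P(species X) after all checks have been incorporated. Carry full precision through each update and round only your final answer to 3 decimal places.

Each posterior becomes the prior for the next update.
After 'present': P(species X) = 0.9·0.1000 / (0.9·0.1000 + 0.3·0.9000) ≈ 0.2500
After 'absent': P(species X) = 0.1·0.2500 / (0.1·0.2500 + 0.7·0.7500) ≈ 0.0455
After 'absent': P(species X) = 0.1·0.0455 / (0.1·0.0455 + 0.7·0.9545) ≈ 0.0068

0.007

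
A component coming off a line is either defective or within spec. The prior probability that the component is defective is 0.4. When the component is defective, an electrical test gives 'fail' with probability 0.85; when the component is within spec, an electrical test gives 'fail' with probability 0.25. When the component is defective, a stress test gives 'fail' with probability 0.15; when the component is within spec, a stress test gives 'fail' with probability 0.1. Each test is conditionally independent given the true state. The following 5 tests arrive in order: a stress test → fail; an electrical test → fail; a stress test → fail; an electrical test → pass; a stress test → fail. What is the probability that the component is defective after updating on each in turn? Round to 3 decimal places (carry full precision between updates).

0.605

Each posterior becomes the prior for the next update.
After a stress test='fail': P(defective) = 0.15·0.4000 / (0.15·0.4000 + 0.1·0.6000) ≈ 0.5000
After an electrical test='fail': P(defective) = 0.85·0.5000 / (0.85·0.5000 + 0.25·0.5000) ≈ 0.7727
After a stress test='fail': P(defective) = 0.15·0.7727 / (0.15·0.7727 + 0.1·0.2273) ≈ 0.8361
After an electrical test='pass': P(defective) = 0.15·0.8361 / (0.15·0.8361 + 0.75·0.1639) ≈ 0.5050
After a stress test='fail': P(defective) = 0.15·0.5050 / (0.15·0.5050 + 0.1·0.4950) ≈ 0.6047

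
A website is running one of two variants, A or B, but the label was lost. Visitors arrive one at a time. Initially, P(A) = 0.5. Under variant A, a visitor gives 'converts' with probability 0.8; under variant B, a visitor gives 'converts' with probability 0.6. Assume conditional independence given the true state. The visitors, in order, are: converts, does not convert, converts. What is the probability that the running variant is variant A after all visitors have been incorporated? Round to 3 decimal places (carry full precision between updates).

After 'converts': P(A) = 0.8·0.5000 / (0.8·0.5000 + 0.6·0.5000) ≈ 0.5714
After 'does not convert': P(A) = 0.2·0.5714 / (0.2·0.5714 + 0.4·0.4286) ≈ 0.4000
After 'converts': P(A) = 0.8·0.4000 / (0.8·0.4000 + 0.6·0.6000) ≈ 0.4706

0.471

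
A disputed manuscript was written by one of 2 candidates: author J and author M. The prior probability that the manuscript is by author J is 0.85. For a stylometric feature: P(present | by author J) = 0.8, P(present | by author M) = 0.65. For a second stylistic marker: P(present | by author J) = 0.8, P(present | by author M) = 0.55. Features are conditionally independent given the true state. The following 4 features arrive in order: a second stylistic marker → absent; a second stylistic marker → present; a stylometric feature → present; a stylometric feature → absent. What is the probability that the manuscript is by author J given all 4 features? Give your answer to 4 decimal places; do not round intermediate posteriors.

After a second stylistic marker='absent': P(author J) = 0.2·0.8500 / (0.2·0.8500 + 0.45·0.1500) ≈ 0.7158
After a second stylistic marker='present': P(author J) = 0.8·0.7158 / (0.8·0.7158 + 0.55·0.2842) ≈ 0.7856
After a stylometric feature='present': P(author J) = 0.8·0.7856 / (0.8·0.7856 + 0.65·0.2144) ≈ 0.8185
After a stylometric feature='absent': P(author J) = 0.2·0.8185 / (0.2·0.8185 + 0.35·0.1815) ≈ 0.7204

0.7204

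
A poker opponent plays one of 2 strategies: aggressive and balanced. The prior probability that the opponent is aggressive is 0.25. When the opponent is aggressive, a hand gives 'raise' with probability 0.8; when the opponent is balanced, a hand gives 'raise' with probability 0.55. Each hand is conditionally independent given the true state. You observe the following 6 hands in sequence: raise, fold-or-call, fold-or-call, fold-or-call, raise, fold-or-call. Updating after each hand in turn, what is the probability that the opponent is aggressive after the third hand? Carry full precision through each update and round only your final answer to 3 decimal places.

0.087

After 'raise': P(aggressive) = 0.8·0.2500 / (0.8·0.2500 + 0.55·0.7500) ≈ 0.3265
After 'fold-or-call': P(aggressive) = 0.2·0.3265 / (0.2·0.3265 + 0.45·0.6735) ≈ 0.1773
After 'fold-or-call': P(aggressive) = 0.2·0.1773 / (0.2·0.1773 + 0.45·0.8227) ≈ 0.0874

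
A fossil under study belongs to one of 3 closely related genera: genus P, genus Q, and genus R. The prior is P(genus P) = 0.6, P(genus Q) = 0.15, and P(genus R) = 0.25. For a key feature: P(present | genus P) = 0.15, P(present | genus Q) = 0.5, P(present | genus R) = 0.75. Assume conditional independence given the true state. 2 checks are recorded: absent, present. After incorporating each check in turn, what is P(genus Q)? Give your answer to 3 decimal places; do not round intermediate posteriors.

0.233

After 'absent': normaliser = 0.85·0.6000 + 0.5·0.1500 + 0.25·0.2500; P(genus P) ≈ 0.7876, P(genus Q) ≈ 0.1158, P(genus R) ≈ 0.0965
After 'present': normaliser = 0.15·0.7876 + 0.5·0.1158 + 0.75·0.0965; P(genus P) ≈ 0.4755, P(genus Q) ≈ 0.2331, P(genus R) ≈ 0.2914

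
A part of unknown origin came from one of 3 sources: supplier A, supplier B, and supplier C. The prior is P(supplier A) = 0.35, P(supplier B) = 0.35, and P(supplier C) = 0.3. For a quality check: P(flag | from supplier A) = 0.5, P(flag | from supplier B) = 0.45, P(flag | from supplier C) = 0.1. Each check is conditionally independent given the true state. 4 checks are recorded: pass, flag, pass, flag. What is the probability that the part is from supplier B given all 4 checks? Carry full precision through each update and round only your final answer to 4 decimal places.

Each posterior becomes the prior for the next update.
After 'pass': normaliser = 0.5·0.3500 + 0.55·0.3500 + 0.9·0.3000; P(supplier A) ≈ 0.2745, P(supplier B) ≈ 0.3020, P(supplier C) ≈ 0.4235
After 'flag': normaliser = 0.5·0.2745 + 0.45·0.3020 + 0.1·0.4235; P(supplier A) ≈ 0.4351, P(supplier B) ≈ 0.4307, P(supplier C) ≈ 0.1342
After 'pass': normaliser = 0.5·0.4351 + 0.55·0.4307 + 0.9·0.1342; P(supplier A) ≈ 0.3782, P(supplier B) ≈ 0.4118, P(supplier C) ≈ 0.2100
After 'flag': normaliser = 0.5·0.3782 + 0.45·0.4118 + 0.1·0.2100; P(supplier A) ≈ 0.4782, P(supplier B) ≈ 0.4687, P(supplier C) ≈ 0.0531

0.4687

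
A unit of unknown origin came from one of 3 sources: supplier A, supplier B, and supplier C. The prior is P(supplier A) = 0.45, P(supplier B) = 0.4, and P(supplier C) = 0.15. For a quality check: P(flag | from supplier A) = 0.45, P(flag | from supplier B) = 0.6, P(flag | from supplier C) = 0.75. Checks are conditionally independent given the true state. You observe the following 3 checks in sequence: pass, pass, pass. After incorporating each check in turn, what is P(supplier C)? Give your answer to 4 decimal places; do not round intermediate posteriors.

After 'pass': normaliser = 0.55·0.4500 + 0.4·0.4000 + 0.25·0.1500; P(supplier A) ≈ 0.5562, P(supplier B) ≈ 0.3596, P(supplier C) ≈ 0.0843
After 'pass': normaliser = 0.55·0.5562 + 0.4·0.3596 + 0.25·0.0843; P(supplier A) ≈ 0.6498, P(supplier B) ≈ 0.3055, P(supplier C) ≈ 0.0447
After 'pass': normaliser = 0.55·0.6498 + 0.4·0.3055 + 0.25·0.0447; P(supplier A) ≈ 0.7282, P(supplier B) ≈ 0.2490, P(supplier C) ≈ 0.0228

0.0228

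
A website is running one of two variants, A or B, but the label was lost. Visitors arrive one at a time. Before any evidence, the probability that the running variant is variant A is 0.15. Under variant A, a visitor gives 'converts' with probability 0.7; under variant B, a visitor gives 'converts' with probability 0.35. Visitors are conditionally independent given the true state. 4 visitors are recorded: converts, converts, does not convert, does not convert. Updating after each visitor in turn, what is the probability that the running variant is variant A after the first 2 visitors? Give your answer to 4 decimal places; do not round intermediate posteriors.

Each posterior becomes the prior for the next update.
After 'converts': P(A) = 0.7·0.1500 / (0.7·0.1500 + 0.35·0.8500) ≈ 0.2609
After 'converts': P(A) = 0.7·0.2609 / (0.7·0.2609 + 0.35·0.7391) ≈ 0.4138

0.4138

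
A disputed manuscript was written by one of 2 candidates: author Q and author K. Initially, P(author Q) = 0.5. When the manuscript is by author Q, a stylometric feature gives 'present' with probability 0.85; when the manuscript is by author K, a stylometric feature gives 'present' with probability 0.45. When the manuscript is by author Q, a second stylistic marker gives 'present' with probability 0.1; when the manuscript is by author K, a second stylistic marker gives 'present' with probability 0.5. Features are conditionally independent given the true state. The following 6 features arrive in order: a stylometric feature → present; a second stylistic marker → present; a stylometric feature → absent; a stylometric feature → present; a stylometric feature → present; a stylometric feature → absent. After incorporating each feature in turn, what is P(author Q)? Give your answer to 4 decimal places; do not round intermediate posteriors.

0.0911

Apply Bayes' rule sequentially, carrying P(author Q) forward.
After a stylometric feature='present': P(author Q) = 0.85·0.5000 / (0.85·0.5000 + 0.45·0.5000) ≈ 0.6538
After a second stylistic marker='present': P(author Q) = 0.1·0.6538 / (0.1·0.6538 + 0.5·0.3462) ≈ 0.2742
After a stylometric feature='absent': P(author Q) = 0.15·0.2742 / (0.15·0.2742 + 0.55·0.7258) ≈ 0.0934
After a stylometric feature='present': P(author Q) = 0.85·0.0934 / (0.85·0.0934 + 0.45·0.9066) ≈ 0.1629
After a stylometric feature='present': P(author Q) = 0.85·0.1629 / (0.85·0.1629 + 0.45·0.8371) ≈ 0.2688
After a stylometric feature='absent': P(author Q) = 0.15·0.2688 / (0.15·0.2688 + 0.55·0.7312) ≈ 0.0911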